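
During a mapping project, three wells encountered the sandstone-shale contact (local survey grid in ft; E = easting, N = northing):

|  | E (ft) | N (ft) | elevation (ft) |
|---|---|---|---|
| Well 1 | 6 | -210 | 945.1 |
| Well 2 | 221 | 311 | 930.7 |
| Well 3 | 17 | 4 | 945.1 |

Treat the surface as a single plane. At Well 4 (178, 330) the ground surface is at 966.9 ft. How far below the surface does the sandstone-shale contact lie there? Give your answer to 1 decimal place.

Let the plane be z = a·E + b·N + c.
Well 2−Well 1: 215a + 521b = −14.4;  Well 3−Well 1: 11a + 214b = 0.
Solving gives a = −0.07651, b = 0.00393.
Then c = 945.1 − a·6 − b·-210 = 946.38.
At (178, 330): z_contact = −13.62 + 1.30 + 946.38 = 934.06 ft.
Depth below ground = 966.9 − 934.06 = 32.8 ft.

32.8 ft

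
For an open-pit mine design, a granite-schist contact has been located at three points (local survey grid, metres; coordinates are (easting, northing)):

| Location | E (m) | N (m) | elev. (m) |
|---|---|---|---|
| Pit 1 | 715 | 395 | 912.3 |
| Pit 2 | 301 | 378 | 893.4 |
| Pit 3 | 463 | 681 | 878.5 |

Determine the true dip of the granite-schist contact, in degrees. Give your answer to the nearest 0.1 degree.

Two edge vectors: Pit 1→Pit 2 = (-414, -17, -18.9), Pit 1→Pit 3 = (-252, 286, -33.8).
Normal n = (Pit 1→Pit 2) × (Pit 1→Pit 3) = (5980, -9230.4, -122688).
So ∂z/∂E = −n_x/n_z = 0.04874 and ∂z/∂N = −n_y/n_z = −0.07523.
Gradient magnitude |∇z| = √(a² + b²) = √(0.00238 + 0.00566) = 0.08964.
True dip = arctan(0.08964) = 5.1°, dipping toward NNW (azimuth ≈ 327°).

5.1°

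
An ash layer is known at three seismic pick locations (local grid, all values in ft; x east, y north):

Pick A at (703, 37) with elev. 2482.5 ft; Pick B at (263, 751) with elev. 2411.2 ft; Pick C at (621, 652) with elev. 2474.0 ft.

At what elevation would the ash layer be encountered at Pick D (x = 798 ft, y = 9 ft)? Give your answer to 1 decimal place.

2499.1 ft

Let the plane be z = a·x + b·y + c.
Pick B−Pick A: −440a + 714b = −71.3;  Pick C−Pick A: −82a + 615b = −8.5.
Solving gives a = 0.17817, b = 0.00993.
Then c = 2482.5 − a·703 − b·37 = 2356.88.
At (798, 9): z = 142.2 + 0.1 + 2356.88 = 2499.1 ft.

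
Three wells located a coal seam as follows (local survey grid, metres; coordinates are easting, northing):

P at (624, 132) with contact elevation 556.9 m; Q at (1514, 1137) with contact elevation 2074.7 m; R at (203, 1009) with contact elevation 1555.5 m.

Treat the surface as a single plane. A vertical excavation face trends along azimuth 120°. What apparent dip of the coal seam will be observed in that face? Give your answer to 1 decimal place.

Let the plane be z = a·easting + b·northing + c.
Q−P: 890a + 1005b = 1517.8;  R−P: −421a + 877b = 998.6.
Solving gives a = 0.27211, b = 1.26928.
Unit vector along 120° is (sin 120°, cos 120°) = (0.8660, -0.5000).
Slope in that direction = a·(0.8660) + b·(-0.5000) = −0.39899.
Apparent dip = arctan|0.39899| = 21.8° (true dip is 52.4°, so apparent ≤ true as expected).

21.8°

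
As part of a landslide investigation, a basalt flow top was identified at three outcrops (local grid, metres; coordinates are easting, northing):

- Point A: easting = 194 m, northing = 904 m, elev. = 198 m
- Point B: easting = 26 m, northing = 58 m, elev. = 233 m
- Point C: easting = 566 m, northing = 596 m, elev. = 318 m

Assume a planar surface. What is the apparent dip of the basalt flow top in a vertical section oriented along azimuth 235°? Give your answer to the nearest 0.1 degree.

8.6°

Two edge vectors: Point A→Point B = (-168, -846, 35), Point A→Point C = (372, -308, 120).
Normal n = (Point A→Point B) × (Point A→Point C) = (-90740, 33180, 366456).
So ∂z/∂easting = −n_x/n_z = 0.24761 and ∂z/∂northing = −n_y/n_z = −0.09054.
Unit vector along 235° is (sin 235°, cos 235°) = (-0.8192, -0.5736).
Slope in that direction = a·(-0.8192) + b·(-0.5736) = −0.15090.
Apparent dip = arctan|0.15090| = 8.6° (true dip is 14.8°, so apparent ≤ true as expected).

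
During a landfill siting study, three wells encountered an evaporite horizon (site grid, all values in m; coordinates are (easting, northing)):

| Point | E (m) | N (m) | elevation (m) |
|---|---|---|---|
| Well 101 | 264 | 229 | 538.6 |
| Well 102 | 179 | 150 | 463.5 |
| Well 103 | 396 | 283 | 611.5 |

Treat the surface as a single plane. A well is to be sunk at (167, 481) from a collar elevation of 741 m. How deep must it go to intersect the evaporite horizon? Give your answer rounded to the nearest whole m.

70 m

Two edge vectors: Well 101→Well 102 = (-85, -79, -75.1), Well 101→Well 103 = (132, 54, 72.9).
Normal n = (Well 101→Well 102) × (Well 101→Well 103) = (-1703.7, -3716.7, 5838).
So ∂z/∂E = −n_x/n_z = 0.29183 and ∂z/∂N = −n_y/n_z = 0.63664.
Intercept c from Well 101: 538.6 − 77.04 − 145.79 = 315.77.
At (167, 481): z_contact = 48.7 + 306.2 + 315.77 = 670.7 m.
Depth below ground = 741 − 670.7 = 70 m.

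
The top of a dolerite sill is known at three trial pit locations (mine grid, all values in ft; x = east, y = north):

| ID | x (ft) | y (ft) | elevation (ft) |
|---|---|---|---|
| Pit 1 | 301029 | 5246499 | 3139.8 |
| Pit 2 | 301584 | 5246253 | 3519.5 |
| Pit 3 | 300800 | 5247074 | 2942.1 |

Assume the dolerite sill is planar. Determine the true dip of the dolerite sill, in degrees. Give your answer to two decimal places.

33.09°

Let the plane be z = a·x + b·y + c.
Pit 2−Pit 1: 555a − 246b = 379.7;  Pit 3−Pit 1: −229a + 575b = −197.7.
Solving gives a = 0.64573, b = −0.08666.
Gradient magnitude |∇z| = √(a² + b²) = √(0.41697 + 0.00751) = 0.65152.
True dip = arctan(0.65152) = 33.09°, dipping toward W (azimuth ≈ 278°).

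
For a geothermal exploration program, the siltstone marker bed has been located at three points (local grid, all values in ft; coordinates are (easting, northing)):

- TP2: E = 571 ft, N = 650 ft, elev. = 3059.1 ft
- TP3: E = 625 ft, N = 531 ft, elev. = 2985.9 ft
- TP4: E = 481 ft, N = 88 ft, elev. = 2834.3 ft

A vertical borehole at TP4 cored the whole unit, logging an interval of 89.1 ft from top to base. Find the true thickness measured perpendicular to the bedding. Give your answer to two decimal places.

Two edge vectors: TP2→TP3 = (54, -119, -73.2), TP2→TP4 = (-90, -562, -224.8).
Normal n = (TP2→TP3) × (TP2→TP4) = (-14387.2, 18727.2, -41058).
So ∂z/∂E = −n_x/n_z = −0.35041 and ∂z/∂N = −n_y/n_z = 0.45612.
|∇z| = √(a²+b²) = 0.57518, so dip δ = arctan(0.57518) = 29.91°.
True thickness = vertical thickness × cos δ = 89.1 × cos 29.91° = 77.24 ft.

77.24 ft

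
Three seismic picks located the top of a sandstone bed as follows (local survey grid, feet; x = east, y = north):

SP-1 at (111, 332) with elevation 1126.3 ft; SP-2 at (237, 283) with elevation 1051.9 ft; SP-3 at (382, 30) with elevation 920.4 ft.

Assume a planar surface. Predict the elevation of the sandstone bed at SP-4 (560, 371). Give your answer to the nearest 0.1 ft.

Let the plane be z = a·x + b·y + c.
SP-2−SP-1: 126a − 49b = −74.4;  SP-3−SP-1: 271a − 302b = −205.9.
Solving gives a = −0.49973, b = 0.23336.
Then c = 1126.3 − a·111 − b·332 = 1104.29.
At (560, 371): z = −279.8 + 86.6 + 1104.29 = 911.0 ft.

911.0 ft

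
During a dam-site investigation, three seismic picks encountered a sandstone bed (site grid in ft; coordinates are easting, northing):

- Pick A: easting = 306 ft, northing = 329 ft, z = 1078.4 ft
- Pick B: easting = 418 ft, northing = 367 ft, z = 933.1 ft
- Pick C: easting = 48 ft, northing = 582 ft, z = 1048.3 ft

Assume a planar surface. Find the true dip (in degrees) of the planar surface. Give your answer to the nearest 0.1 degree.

54.9°

Let the plane be z = a·easting + b·northing + c.
Pick B−Pick A: 112a + 38b = −145.3;  Pick C−Pick A: −258a + 253b = −30.1.
Solving gives a = −0.93385, b = −1.07128.
Gradient magnitude |∇z| = √(a² + b²) = √(0.87208 + 1.14764) = 1.42117.
True dip = arctan(1.42117) = 54.9°, dipping toward NE (azimuth ≈ 041°).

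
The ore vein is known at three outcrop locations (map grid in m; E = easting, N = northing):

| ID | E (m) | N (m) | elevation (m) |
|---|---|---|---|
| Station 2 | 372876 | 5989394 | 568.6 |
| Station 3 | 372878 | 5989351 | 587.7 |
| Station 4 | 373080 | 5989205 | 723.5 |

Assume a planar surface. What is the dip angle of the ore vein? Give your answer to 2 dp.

Two edge vectors: Station 2→Station 3 = (2, -43, 19.1), Station 2→Station 4 = (204, -189, 154.9).
Normal n = (Station 2→Station 3) × (Station 2→Station 4) = (-3050.8, 3586.6, 8394).
So ∂z/∂E = −n_x/n_z = 0.36345 and ∂z/∂N = −n_y/n_z = −0.42728.
Gradient magnitude |∇z| = √(a² + b²) = √(0.13210 + 0.18257) = 0.56095.
True dip = arctan(0.56095) = 29.29°, dipping toward NW (azimuth ≈ 320°).

29.29°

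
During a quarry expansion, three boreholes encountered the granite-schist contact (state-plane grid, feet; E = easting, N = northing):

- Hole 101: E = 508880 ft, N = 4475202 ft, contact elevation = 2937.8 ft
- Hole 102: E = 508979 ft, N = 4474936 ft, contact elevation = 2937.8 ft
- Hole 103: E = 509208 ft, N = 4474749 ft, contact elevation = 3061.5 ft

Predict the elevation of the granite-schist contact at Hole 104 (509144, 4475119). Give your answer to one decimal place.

Two edge vectors: Hole 101→Hole 102 = (99, -266, 0), Hole 101→Hole 103 = (328, -453, 123.7).
Normal n = (Hole 101→Hole 102) × (Hole 101→Hole 103) = (-32904.2, -12246.3, 42401).
So ∂z/∂E = −n_x/n_z = 0.776024150 and ∂z/∂N = −n_y/n_z = 0.288821018.
Intercept c from Hole 101: 2937.8 − 394903.17 − 1292532.40 = −1684497.77.
At (509144, 4475119): z = 395108.0 + 1292508.4 − 1684497.77 = 3118.7 ft.

3118.7 ft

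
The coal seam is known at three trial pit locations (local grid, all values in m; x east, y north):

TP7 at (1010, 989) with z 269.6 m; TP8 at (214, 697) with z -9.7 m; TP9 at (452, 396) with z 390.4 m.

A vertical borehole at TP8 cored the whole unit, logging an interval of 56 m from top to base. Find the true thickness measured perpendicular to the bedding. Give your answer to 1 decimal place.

38.8 m

Two edge vectors: TP7→TP8 = (-796, -292, -279.3), TP7→TP9 = (-558, -593, 120.8).
Normal n = (TP7→TP8) × (TP7→TP9) = (-200898.5, 252006.2, 309092).
So ∂z/∂x = −n_x/n_z = 0.64996 and ∂z/∂y = −n_y/n_z = −0.81531.
|∇z| = √(a²+b²) = 1.04268, so dip δ = arctan(1.04268) = 46.20°.
True thickness = vertical thickness × cos δ = 56 × cos 46.20° = 38.8 m.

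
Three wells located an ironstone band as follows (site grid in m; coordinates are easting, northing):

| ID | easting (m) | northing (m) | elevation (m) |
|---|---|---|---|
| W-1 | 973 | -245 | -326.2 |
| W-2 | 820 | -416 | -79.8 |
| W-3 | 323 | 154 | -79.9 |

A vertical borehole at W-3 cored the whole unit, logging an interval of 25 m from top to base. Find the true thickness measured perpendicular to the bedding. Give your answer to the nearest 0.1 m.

17.0 m

Two edge vectors: W-1→W-2 = (-153, -171, 246.4), W-1→W-3 = (-650, 399, 246.3).
Normal n = (W-1→W-2) × (W-1→W-3) = (-140430.9, -122476.1, -172197).
So ∂z/∂easting = −n_x/n_z = −0.81552 and ∂z/∂northing = −n_y/n_z = −0.71126.
|∇z| = √(a²+b²) = 1.08211, so dip δ = arctan(1.08211) = 47.26°.
True thickness = vertical thickness × cos δ = 25 × cos 47.26° = 17.0 m.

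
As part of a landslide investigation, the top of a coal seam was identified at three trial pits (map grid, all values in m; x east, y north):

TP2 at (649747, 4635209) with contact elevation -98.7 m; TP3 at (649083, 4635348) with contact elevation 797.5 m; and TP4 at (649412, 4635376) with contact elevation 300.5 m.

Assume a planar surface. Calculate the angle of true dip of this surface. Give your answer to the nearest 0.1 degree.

Two edge vectors: TP2→TP3 = (-664, 139, 896.2), TP2→TP4 = (-335, 167, 399.2).
Normal n = (TP2→TP3) × (TP2→TP4) = (-94176.6, -35158.2, -64323).
So ∂z/∂x = −n_x/n_z = −1.46412 and ∂z/∂y = −n_y/n_z = −0.54659.
Gradient magnitude |∇z| = √(a² + b²) = √(2.14365 + 0.29876) = 1.56282.
True dip = arctan(1.56282) = 57.4°, dipping toward ENE (azimuth ≈ 070°).

57.4°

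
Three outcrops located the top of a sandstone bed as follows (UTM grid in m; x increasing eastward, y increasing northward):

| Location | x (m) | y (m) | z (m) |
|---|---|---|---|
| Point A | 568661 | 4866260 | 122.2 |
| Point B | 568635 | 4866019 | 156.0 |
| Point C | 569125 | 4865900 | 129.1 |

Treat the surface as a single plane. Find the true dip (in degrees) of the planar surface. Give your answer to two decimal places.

Two edge vectors: Point A→Point B = (-26, -241, 33.8), Point A→Point C = (464, -360, 6.9).
Normal n = (Point A→Point B) × (Point A→Point C) = (10505.1, 15862.6, 121184).
So ∂z/∂x = −n_x/n_z = −0.08669 and ∂z/∂y = −n_y/n_z = −0.13090.
Gradient magnitude |∇z| = √(a² + b²) = √(0.00751 + 0.01713) = 0.15700.
True dip = arctan(0.15700) = 8.92°, dipping toward NNE (azimuth ≈ 034°).

8.92°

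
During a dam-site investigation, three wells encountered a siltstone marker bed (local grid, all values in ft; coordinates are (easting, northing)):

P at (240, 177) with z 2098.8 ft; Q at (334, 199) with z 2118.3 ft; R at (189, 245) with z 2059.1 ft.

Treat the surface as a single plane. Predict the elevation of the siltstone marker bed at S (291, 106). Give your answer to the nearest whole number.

2140 ft

Let the plane be z = a·E + b·N + c.
Q−P: 94a + 22b = 19.5;  R−P: −51a + 68b = −39.7.
Solving gives a = 0.29271, b = −0.36429.
Then c = 2098.8 − a·240 − b·177 = 2093.03.
At (291, 106): z = 85.2 − 38.6 + 2093.03 = 2139.6 ft.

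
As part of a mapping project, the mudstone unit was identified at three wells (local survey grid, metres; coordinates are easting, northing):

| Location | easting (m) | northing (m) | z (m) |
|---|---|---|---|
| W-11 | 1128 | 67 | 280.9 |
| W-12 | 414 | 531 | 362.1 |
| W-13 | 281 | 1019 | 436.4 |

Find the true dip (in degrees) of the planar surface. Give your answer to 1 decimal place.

Let the plane be z = a·easting + b·northing + c.
W-12−W-11: −714a + 464b = 81.2;  W-13−W-11: −847a + 952b = 155.5.
Solving gives a = −0.01796, b = 0.14736.
Gradient magnitude |∇z| = √(a² + b²) = √(0.00032 + 0.02171) = 0.14845.
True dip = arctan(0.14845) = 8.4°, dipping toward S (azimuth ≈ 173°).

8.4°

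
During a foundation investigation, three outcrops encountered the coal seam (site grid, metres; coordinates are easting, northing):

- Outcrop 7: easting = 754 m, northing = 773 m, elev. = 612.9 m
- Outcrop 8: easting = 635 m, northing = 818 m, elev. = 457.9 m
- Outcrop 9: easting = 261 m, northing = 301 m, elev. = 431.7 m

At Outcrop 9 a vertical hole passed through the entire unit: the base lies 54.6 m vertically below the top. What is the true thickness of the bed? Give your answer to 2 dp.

34.08 m

Two edge vectors: Outcrop 7→Outcrop 8 = (-119, 45, -155), Outcrop 7→Outcrop 9 = (-493, -472, -181.2).
Normal n = (Outcrop 7→Outcrop 8) × (Outcrop 7→Outcrop 9) = (-81314, 54852.2, 78353).
So ∂z/∂easting = −n_x/n_z = 1.03779 and ∂z/∂northing = −n_y/n_z = −0.70007.
|∇z| = √(a²+b²) = 1.25184, so dip δ = arctan(1.25184) = 51.38°.
True thickness = vertical thickness × cos δ = 54.6 × cos 51.38° = 34.08 m.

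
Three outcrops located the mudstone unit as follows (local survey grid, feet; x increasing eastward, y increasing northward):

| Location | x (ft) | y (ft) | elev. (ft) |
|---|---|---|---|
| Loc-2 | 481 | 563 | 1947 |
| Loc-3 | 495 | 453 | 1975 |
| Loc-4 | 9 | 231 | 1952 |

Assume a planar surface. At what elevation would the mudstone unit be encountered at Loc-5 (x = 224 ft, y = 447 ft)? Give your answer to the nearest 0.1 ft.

1934.5 ft

Let the plane be z = a·x + b·y + c.
Loc-3−Loc-2: 14a − 110b = 28;  Loc-4−Loc-2: −472a − 332b = 5.
Solving gives a = 0.15461, b = −0.23487.
Then c = 1947 − a·481 − b·563 = 2004.86.
At (224, 447): z = 34.6 − 105.0 + 2004.86 = 1934.5 ft.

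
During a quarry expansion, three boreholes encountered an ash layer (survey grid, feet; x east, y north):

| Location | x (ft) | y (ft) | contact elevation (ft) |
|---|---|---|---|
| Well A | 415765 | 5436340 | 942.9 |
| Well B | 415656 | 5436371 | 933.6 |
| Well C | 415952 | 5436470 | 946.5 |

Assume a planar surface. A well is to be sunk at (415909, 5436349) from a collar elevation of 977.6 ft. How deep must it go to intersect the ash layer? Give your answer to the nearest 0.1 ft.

Let the plane be z = a·x + b·y + c.
Well B−Well A: −109a + 31b = −9.3;  Well C−Well A: 187a + 130b = 3.6.
Solving gives a = 0.066139130, b = −0.067446286.
Then c = 942.9 − a·415765 − b·5436340 = 340105.51.
At (415909, 5436349): z_contact = 27507.86 − 366661.55 + 340105.51 = 951.82 ft.
Depth below ground = 977.6 − 951.82 = 25.8 ft.

25.8 ft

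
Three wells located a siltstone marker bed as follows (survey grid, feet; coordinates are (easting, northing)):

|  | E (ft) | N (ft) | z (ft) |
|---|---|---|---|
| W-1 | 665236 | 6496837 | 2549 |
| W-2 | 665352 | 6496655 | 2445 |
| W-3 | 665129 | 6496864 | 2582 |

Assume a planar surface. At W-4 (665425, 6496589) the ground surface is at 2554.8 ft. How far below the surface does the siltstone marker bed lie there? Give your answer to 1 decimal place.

Two edge vectors: W-1→W-2 = (116, -182, -104), W-1→W-3 = (-107, 27, 33).
Normal n = (W-1→W-2) × (W-1→W-3) = (-3198, 7300, -16342).
So ∂z/∂E = −n_x/n_z = −0.195692082 and ∂z/∂N = −n_y/n_z = 0.446701750.
Intercept c from W-1: 2549 + 130181.42 − 2902148.46 = −2769418.04.
At (665425, 6496589): z_contact = −130218.40 + 2902037.68 − 2769418.04 = 2401.23 ft.
Depth below ground = 2554.8 − 2401.23 = 153.6 ft.

153.6 ft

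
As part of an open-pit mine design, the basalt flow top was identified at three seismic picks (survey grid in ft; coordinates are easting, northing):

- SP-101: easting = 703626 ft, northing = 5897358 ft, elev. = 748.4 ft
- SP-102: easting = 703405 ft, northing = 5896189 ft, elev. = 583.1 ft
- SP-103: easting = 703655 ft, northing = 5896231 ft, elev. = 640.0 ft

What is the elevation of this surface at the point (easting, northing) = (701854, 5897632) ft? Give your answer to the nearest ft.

Let the plane be z = a·easting + b·northing + c.
SP-102−SP-101: −221a − 1169b = −165.3;  SP-103−SP-101: 29a − 1127b = −108.4.
Solving gives a = 0.21053087, b = 0.10160195.
Then c = 748.4 − a·703626 − b·5897358 = −746569.66.
At (701854, 5897632): z = 147761.9 + 599210.9 − 746569.66 = 403.2 ft.

403 ft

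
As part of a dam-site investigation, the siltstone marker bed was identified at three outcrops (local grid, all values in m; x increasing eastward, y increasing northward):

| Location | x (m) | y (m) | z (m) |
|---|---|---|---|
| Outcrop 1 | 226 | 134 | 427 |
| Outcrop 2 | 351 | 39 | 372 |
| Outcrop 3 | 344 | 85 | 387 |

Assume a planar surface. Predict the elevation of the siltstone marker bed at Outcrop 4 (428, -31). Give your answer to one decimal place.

Let the plane be z = a·x + b·y + c.
Outcrop 2−Outcrop 1: 125a − 95b = −55;  Outcrop 3−Outcrop 1: 118a − 49b = −40.
Solving gives a = −0.21731, b = 0.29302.
Then c = 427 − a·226 − b·134 = 436.85.
At (428, -31): z = −93.0 − 9.1 + 436.85 = 334.8 m.

334.8 m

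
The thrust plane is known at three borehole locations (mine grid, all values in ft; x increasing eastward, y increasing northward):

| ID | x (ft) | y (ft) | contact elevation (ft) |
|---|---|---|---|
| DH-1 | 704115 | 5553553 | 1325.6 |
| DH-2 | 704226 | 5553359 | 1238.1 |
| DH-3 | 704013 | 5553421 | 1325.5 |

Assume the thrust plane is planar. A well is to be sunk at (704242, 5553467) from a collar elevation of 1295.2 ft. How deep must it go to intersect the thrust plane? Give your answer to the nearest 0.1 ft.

34.4 ft

Let the plane be z = a·x + b·y + c.
DH-2−DH-1: 111a − 194b = −87.5;  DH-3−DH-1: −102a − 132b = −0.1.
Solving gives a = −0.334802555, b = 0.259468641.
Then c = 1325.6 − a·704115 − b·5553553 = −1203907.75.
At (704242, 5553467): z_contact = −235782.02 + 1440950.54 − 1203907.75 = 1260.77 ft.
Depth below ground = 1295.2 − 1260.77 = 34.4 ft.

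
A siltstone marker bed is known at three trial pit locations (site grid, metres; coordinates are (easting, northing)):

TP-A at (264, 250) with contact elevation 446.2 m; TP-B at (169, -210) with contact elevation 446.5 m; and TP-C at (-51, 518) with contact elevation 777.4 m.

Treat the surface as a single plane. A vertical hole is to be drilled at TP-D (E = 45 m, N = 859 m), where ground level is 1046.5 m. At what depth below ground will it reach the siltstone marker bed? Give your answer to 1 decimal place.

Let the plane be z = a·E + b·N + c.
TP-B−TP-A: −95a − 460b = 0.3;  TP-C−TP-A: −315a + 268b = 331.2.
Solving gives a = −0.89477, b = 0.18414.
Then c = 446.2 − a·264 − b·250 = 636.38.
At (45, 859): z_contact = −40.26 + 158.17 + 636.38 = 754.29 m.
Depth below ground = 1046.5 − 754.29 = 292.2 m.

292.2 m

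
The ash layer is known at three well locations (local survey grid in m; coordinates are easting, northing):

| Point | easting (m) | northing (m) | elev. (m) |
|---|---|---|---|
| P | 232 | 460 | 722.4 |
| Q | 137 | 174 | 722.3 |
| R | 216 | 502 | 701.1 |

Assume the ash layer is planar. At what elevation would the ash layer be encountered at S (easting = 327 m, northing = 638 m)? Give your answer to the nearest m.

748 m

Two edge vectors: P→Q = (-95, -286, -0.1), P→R = (-16, 42, -21.3).
Normal n = (P→Q) × (P→R) = (6096, -2021.9, -8566).
So ∂z/∂easting = −n_x/n_z = 0.71165 and ∂z/∂northing = −n_y/n_z = −0.23604.
Intercept c from P: 722.4 − 165.10 + 108.58 = 665.87.
At (327, 638): z = 232.7 − 150.6 + 665.87 = 748.0 m.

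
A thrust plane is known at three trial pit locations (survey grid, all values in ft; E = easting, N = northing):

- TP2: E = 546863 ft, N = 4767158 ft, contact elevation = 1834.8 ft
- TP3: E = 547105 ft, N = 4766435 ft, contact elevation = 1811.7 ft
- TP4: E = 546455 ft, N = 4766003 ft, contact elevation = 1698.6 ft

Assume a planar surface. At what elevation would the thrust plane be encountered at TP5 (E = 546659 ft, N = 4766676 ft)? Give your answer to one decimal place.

Let the plane be z = a·E + b·N + c.
TP3−TP2: 242a − 723b = −23.1;  TP4−TP2: −408a − 1155b = −136.2.
Solving gives a = 0.124965796, b = 0.073778316.
Then c = 1834.8 − a·546863 − b·4767158 = −418217.26.
At (546659, 4766676): z = 68313.7 + 351677.3 − 418217.26 = 1773.7 ft.

1773.7 ft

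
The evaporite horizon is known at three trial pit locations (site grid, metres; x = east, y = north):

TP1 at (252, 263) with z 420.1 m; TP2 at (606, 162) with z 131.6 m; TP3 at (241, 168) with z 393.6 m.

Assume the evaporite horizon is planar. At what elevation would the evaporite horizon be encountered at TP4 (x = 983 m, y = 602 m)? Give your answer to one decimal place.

22.2 m

Two edge vectors: TP1→TP2 = (354, -101, -288.5), TP1→TP3 = (-11, -95, -26.5).
Normal n = (TP1→TP2) × (TP1→TP3) = (-24731, 12554.5, -34741).
So ∂z/∂x = −n_x/n_z = −0.71187 and ∂z/∂y = −n_y/n_z = 0.36137.
Intercept c from TP1: 420.1 + 179.39 − 95.04 = 504.45.
At (983, 602): z = −699.8 + 217.5 + 504.45 = 22.2 m.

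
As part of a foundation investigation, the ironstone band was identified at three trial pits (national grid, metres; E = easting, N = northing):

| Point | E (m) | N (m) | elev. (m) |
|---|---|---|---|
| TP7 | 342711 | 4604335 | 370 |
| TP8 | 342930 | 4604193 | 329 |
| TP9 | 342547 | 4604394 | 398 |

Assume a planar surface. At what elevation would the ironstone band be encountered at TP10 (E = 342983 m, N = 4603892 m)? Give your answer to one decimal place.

303.9 m

Two edge vectors: TP7→TP8 = (219, -142, -41), TP7→TP9 = (-164, 59, 28).
Normal n = (TP7→TP8) × (TP7→TP9) = (-1557, 592, -10367).
So ∂z/∂E = −n_x/n_z = −0.150188097 and ∂z/∂N = −n_y/n_z = 0.057104273.
Intercept c from TP7: 370 + 51471.11 − 262927.20 = −211086.09.
At (342983, 4603892): z = −51512.0 + 262901.9 − 211086.09 = 303.9 m.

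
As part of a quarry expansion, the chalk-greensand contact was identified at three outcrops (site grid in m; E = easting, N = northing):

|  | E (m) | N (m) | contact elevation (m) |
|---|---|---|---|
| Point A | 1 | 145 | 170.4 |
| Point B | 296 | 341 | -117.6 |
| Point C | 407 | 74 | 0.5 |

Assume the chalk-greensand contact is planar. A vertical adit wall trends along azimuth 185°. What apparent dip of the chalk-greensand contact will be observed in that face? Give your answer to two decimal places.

35.32°

Let the plane be z = a·E + b·N + c.
Point B−Point A: 295a + 196b = −288;  Point C−Point A: 406a − 71b = −169.9.
Solving gives a = −0.53470, b = −0.66461.
Unit vector along 185° is (sin 185°, cos 185°) = (-0.0872, -0.9962).
Slope in that direction = a·(-0.0872) + b·(-0.9962) = 0.70869.
Apparent dip = arctan|0.70869| = 35.32° (true dip is 40.5°, so apparent ≤ true as expected).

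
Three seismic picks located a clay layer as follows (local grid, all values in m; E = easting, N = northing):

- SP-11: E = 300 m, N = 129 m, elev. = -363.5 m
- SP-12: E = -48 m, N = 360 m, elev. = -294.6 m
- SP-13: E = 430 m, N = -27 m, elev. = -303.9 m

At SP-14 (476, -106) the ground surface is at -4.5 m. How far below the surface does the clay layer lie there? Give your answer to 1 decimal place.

249.2 m

Two edge vectors: SP-11→SP-12 = (-348, 231, 68.9), SP-11→SP-13 = (130, -156, 59.6).
Normal n = (SP-11→SP-12) × (SP-11→SP-13) = (24516, 29697.8, 24258).
So ∂z/∂E = −n_x/n_z = −1.01064 and ∂z/∂N = −n_y/n_z = −1.22425.
Intercept c from SP-11: -363.5 + 303.19 + 157.93 = 97.62.
At (476, -106): z_contact = −481.06 + 129.77 + 97.62 = -253.67 m.
Depth below ground = -4.5 − (-253.67) = 249.2 m.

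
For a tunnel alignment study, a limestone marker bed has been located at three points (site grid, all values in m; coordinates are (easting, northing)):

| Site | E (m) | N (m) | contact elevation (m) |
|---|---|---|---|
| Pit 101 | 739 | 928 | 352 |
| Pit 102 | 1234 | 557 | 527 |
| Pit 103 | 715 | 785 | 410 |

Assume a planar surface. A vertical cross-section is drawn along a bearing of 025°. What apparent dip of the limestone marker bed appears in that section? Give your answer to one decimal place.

Two edge vectors: Pit 101→Pit 102 = (495, -371, 175), Pit 101→Pit 103 = (-24, -143, 58).
Normal n = (Pit 101→Pit 102) × (Pit 101→Pit 103) = (3507, -32910, -79689).
So ∂z/∂E = −n_x/n_z = 0.04401 and ∂z/∂N = −n_y/n_z = −0.41298.
Unit vector along 025° is (sin 25°, cos 25°) = (0.4226, 0.9063).
Slope in that direction = a·(0.4226) + b·(0.9063) = −0.35569.
Apparent dip = arctan|0.35569| = 19.6° (true dip is 22.6°, so apparent ≤ true as expected).

19.6°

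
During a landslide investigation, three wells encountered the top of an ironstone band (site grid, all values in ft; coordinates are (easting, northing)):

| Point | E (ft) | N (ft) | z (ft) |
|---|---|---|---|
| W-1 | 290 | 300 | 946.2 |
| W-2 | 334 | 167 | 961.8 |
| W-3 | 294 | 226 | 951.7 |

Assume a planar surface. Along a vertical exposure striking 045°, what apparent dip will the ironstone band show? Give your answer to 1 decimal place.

3.6°

Two edge vectors: W-1→W-2 = (44, -133, 15.6), W-1→W-3 = (4, -74, 5.5).
Normal n = (W-1→W-2) × (W-1→W-3) = (422.9, -179.6, -2724).
So ∂z/∂E = −n_x/n_z = 0.15525 and ∂z/∂N = −n_y/n_z = −0.06593.
Unit vector along 045° is (sin 45°, cos 45°) = (0.7071, 0.7071).
Slope in that direction = a·(0.7071) + b·(0.7071) = 0.06316.
Apparent dip = arctan|0.06316| = 3.6° (true dip is 9.6°, so apparent ≤ true as expected).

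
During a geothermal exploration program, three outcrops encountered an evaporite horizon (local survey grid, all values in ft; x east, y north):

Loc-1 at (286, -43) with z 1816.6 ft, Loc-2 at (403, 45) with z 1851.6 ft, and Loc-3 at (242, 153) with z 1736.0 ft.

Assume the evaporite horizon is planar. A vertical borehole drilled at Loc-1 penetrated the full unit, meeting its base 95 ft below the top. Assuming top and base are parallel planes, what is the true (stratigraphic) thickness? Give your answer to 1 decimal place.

81.5 ft

Let the plane be z = a·x + b·y + c.
Loc-2−Loc-1: 117a + 88b = 35;  Loc-3−Loc-1: −44a + 196b = −80.6.
Solving gives a = 0.52055, b = −0.29437.
|∇z| = √(a²+b²) = 0.59802, so dip δ = arctan(0.59802) = 30.88°.
True thickness = vertical thickness × cos δ = 95 × cos 30.88° = 81.5 ft.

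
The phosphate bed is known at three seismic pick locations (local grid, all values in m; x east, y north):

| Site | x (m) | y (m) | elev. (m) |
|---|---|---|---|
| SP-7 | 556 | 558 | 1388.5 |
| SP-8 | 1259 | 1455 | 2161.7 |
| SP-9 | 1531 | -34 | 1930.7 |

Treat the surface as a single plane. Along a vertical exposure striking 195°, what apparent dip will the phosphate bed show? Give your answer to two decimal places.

Let the plane be z = a·x + b·y + c.
SP-8−SP-7: 703a + 897b = 773.2;  SP-9−SP-7: 975a − 592b = 542.2.
Solving gives a = 0.73143, b = 0.28875.
Unit vector along 195° is (sin 195°, cos 195°) = (-0.2588, -0.9659).
Slope in that direction = a·(-0.2588) + b·(-0.9659) = −0.46822.
Apparent dip = arctan|0.46822| = 25.09° (true dip is 38.2°, so apparent ≤ true as expected).

25.09°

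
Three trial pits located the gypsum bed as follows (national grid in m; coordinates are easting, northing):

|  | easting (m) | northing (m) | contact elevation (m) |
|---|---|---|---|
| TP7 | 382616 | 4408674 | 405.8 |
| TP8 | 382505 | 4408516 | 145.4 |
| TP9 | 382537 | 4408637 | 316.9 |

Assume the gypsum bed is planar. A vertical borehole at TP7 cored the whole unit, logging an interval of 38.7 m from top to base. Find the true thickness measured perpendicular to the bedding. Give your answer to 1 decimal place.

22.7 m

Two edge vectors: TP7→TP8 = (-111, -158, -260.4), TP7→TP9 = (-79, -37, -88.9).
Normal n = (TP7→TP8) × (TP7→TP9) = (4411.4, 10703.7, -8375).
So ∂z/∂easting = −n_x/n_z = 0.52673 and ∂z/∂northing = −n_y/n_z = 1.27805.
|∇z| = √(a²+b²) = 1.38234, so dip δ = arctan(1.38234) = 54.12°.
True thickness = vertical thickness × cos δ = 38.7 × cos 54.12° = 22.7 m.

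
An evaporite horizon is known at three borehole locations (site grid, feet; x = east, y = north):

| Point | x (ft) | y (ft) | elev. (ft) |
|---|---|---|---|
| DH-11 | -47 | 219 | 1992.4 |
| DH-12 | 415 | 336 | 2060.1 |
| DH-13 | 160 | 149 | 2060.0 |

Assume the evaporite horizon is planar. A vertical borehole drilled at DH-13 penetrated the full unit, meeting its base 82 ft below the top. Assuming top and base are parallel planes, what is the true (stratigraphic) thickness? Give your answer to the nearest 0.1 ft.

76.7 ft

Let the plane be z = a·x + b·y + c.
DH-12−DH-11: 462a + 117b = 67.7;  DH-13−DH-11: 207a − 70b = 67.6.
Solving gives a = 0.22363, b = −0.30441.
|∇z| = √(a²+b²) = 0.37773, so dip δ = arctan(0.37773) = 20.69°.
True thickness = vertical thickness × cos δ = 82 × cos 20.69° = 76.7 ft.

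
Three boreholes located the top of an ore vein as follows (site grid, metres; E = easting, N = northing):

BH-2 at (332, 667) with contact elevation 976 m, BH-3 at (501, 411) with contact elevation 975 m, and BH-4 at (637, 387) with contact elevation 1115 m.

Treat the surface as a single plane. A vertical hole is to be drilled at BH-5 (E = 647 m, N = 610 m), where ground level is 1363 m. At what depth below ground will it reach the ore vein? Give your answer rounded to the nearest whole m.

Let the plane be z = a·E + b·N + c.
BH-3−BH-2: 169a − 256b = −1;  BH-4−BH-2: 305a − 280b = 139.
Solving gives a = 1.16593, b = 0.77360.
Then c = 976 − a·332 − b·667 = 72.92.
At (647, 610): z_contact = 754.4 + 471.9 + 72.92 = 1299.2 m.
Depth below ground = 1363 − 1299.2 = 64 m.

64 m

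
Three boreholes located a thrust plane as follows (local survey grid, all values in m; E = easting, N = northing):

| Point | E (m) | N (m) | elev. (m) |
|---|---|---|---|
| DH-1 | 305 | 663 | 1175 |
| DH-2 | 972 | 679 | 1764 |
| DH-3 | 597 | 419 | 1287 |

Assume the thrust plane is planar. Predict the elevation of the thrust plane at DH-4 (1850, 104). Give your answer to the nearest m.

Two edge vectors: DH-1→DH-2 = (667, 16, 589), DH-1→DH-3 = (292, -244, 112).
Normal n = (DH-1→DH-2) × (DH-1→DH-3) = (145508, 97284, -167420).
So ∂z/∂E = −n_x/n_z = 0.86912 and ∂z/∂N = −n_y/n_z = 0.58108.
Intercept c from DH-1: 1175 − 265.08 − 385.25 = 524.66.
At (1850, 104): z = 1607.9 + 60.4 + 524.66 = 2193.0 m.

2193 m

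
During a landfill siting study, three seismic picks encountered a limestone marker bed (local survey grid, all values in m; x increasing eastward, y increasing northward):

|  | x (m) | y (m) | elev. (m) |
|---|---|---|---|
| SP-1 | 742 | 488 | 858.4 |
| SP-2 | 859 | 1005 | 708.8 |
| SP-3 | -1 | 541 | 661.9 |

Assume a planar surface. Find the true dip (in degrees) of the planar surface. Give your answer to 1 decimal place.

22.7°

Two edge vectors: SP-1→SP-2 = (117, 517, -149.6), SP-1→SP-3 = (-743, 53, -196.5).
Normal n = (SP-1→SP-2) × (SP-1→SP-3) = (-93661.7, 134143.3, 390332).
So ∂z/∂x = −n_x/n_z = 0.23995 and ∂z/∂y = −n_y/n_z = −0.34366.
Gradient magnitude |∇z| = √(a² + b²) = √(0.05758 + 0.11811) = 0.41915.
True dip = arctan(0.41915) = 22.7°, dipping toward NW (azimuth ≈ 325°).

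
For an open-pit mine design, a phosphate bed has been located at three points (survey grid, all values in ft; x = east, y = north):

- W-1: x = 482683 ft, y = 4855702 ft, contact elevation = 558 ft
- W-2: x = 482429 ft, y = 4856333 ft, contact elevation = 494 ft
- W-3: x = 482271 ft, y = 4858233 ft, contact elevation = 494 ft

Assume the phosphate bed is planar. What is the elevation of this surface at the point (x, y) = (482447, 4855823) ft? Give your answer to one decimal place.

Let the plane be z = a·x + b·y + c.
W-2−W-1: −254a + 631b = −64;  W-3−W-1: −412a + 2531b = −64.
Solving gives a = 0.317574732, b = 0.026408846.
Then c = 558 − a·482683 − b·4855702 = −280963.41.
At (482447, 4855823): z = 153213.0 + 128236.7 − 280963.41 = 486.2 ft.

486.2 ft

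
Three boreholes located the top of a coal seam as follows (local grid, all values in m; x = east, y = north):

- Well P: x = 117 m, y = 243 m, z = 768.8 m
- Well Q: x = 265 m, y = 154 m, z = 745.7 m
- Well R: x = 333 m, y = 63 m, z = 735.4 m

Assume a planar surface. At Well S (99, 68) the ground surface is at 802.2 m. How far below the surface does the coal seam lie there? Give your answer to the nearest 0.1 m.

Let the plane be z = a·x + b·y + c.
Well Q−Well P: 148a − 89b = −23.1;  Well R−Well P: 216a − 180b = −33.4.
Solving gives a = −0.15984, b = −0.00626.
Then c = 768.8 − a·117 − b·243 = 789.02.
At (99, 68): z_contact = −15.82 − 0.43 + 789.02 = 772.77 m.
Depth below ground = 802.2 − 772.77 = 29.4 m.

29.4 m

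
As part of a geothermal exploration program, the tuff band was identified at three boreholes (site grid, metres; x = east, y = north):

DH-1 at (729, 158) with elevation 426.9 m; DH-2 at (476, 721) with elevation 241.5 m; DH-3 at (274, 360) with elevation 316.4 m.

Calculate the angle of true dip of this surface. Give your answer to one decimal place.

Two edge vectors: DH-1→DH-2 = (-253, 563, -185.4), DH-1→DH-3 = (-455, 202, -110.5).
Normal n = (DH-1→DH-2) × (DH-1→DH-3) = (-24760.7, 56400.5, 205059).
So ∂z/∂x = −n_x/n_z = 0.12075 and ∂z/∂y = −n_y/n_z = −0.27505.
Gradient magnitude |∇z| = √(a² + b²) = √(0.01458 + 0.07565) = 0.30038.
True dip = arctan(0.30038) = 16.7°, dipping toward NNW (azimuth ≈ 336°).

16.7°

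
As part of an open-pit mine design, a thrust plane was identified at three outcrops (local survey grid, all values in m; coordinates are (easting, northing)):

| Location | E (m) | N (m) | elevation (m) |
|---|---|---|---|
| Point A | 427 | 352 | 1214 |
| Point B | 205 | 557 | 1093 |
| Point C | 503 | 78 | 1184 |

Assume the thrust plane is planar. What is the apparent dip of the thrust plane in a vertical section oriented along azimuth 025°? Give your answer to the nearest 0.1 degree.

34.4°

Let the plane be z = a·E + b·N + c.
Point B−Point A: −222a + 205b = −121;  Point C−Point A: 76a − 274b = −30.
Solving gives a = 0.86864, b = 0.35042.
Unit vector along 025° is (sin 25°, cos 25°) = (0.4226, 0.9063).
Slope in that direction = a·(0.4226) + b·(0.9063) = 0.68469.
Apparent dip = arctan|0.68469| = 34.4° (true dip is 43.1°, so apparent ≤ true as expected).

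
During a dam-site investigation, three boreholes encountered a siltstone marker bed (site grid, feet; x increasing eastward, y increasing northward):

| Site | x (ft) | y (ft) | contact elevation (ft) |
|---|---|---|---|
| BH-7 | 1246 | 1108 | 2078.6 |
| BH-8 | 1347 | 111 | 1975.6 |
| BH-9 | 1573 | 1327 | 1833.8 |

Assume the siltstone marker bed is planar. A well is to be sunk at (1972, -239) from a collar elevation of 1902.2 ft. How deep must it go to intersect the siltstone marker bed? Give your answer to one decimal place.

Two edge vectors: BH-7→BH-8 = (101, -997, -103), BH-7→BH-9 = (327, 219, -244.8).
Normal n = (BH-7→BH-8) × (BH-7→BH-9) = (266622.6, -8956.2, 348138).
So ∂z/∂x = −n_x/n_z = −0.765853 and ∂z/∂y = −n_y/n_z = 0.025726.
Intercept c from BH-7: 2078.6 + 954.25 − 28.50 = 3004.35.
At (1972, -239): z_contact = −1510.26 − 6.15 + 3004.35 = 1487.94 ft.
Depth below ground = 1902.2 − 1487.94 = 414.3 ft.

414.3 ft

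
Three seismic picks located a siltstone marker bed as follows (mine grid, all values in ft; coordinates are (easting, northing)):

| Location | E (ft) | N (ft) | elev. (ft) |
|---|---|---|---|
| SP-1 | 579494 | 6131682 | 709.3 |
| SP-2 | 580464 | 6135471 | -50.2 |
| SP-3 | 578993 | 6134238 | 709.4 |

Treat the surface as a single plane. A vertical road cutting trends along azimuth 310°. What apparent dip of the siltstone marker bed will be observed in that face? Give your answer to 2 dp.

Let the plane be z = a·E + b·N + c.
SP-2−SP-1: 970a + 3789b = −759.5;  SP-3−SP-1: −501a + 2556b = 0.1.
Solving gives a = −0.44354, b = −0.08690.
Unit vector along 310° is (sin 310°, cos 310°) = (-0.7660, 0.6428).
Slope in that direction = a·(-0.7660) + b·(0.6428) = 0.28392.
Apparent dip = arctan|0.28392| = 15.85° (true dip is 24.3°, so apparent ≤ true as expected).

15.85°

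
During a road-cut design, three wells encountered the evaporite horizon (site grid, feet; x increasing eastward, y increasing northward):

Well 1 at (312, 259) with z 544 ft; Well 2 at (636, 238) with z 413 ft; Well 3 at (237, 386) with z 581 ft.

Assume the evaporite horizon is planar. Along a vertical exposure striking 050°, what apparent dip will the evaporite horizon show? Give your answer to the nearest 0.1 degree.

15.2°

Two edge vectors: Well 1→Well 2 = (324, -21, -131), Well 1→Well 3 = (-75, 127, 37).
Normal n = (Well 1→Well 2) × (Well 1→Well 3) = (15860, -2163, 39573).
So ∂z/∂x = −n_x/n_z = −0.40078 and ∂z/∂y = −n_y/n_z = 0.05466.
Unit vector along 050° is (sin 50°, cos 50°) = (0.7660, 0.6428).
Slope in that direction = a·(0.7660) + b·(0.6428) = −0.27188.
Apparent dip = arctan|0.27188| = 15.2° (true dip is 22.0°, so apparent ≤ true as expected).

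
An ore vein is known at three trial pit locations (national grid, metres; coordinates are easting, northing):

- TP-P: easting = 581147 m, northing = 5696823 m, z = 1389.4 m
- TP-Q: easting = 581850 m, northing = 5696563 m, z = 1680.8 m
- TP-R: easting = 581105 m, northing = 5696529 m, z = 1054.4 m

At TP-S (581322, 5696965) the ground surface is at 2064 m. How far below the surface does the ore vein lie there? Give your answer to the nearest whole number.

Let the plane be z = a·easting + b·northing + c.
TP-Q−TP-P: 703a − 260b = 291.4;  TP-R−TP-P: −42a − 294b = −335.
Solving gives a = 0.79397983, b = 1.02603009.
Then c = 1389.4 − a·581147 − b·5696823 = −6305141.42.
At (581322, 5696965): z_contact = 461557.9 + 5845257.5 − 6305141.42 = 1674.0 m.
Depth below ground = 2064 − 1674.0 = 390 m.

390 m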